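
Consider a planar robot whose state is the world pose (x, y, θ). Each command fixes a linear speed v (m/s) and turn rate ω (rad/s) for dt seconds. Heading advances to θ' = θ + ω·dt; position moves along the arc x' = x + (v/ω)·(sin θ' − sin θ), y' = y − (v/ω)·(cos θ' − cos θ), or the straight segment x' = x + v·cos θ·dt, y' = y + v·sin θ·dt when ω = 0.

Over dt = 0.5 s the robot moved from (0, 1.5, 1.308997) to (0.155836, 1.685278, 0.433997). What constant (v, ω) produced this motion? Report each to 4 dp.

Δθ = 0.433997 − 1.308997 = -0.875000
ω = Δθ/dt = -0.875000/0.5 = -1.7500
R = −Δy/(cos θ' − cos θ) = -0.2857
v = R·ω = -0.2857·-1.7500 = 0.5000

v = 0.5000, ω = -1.7500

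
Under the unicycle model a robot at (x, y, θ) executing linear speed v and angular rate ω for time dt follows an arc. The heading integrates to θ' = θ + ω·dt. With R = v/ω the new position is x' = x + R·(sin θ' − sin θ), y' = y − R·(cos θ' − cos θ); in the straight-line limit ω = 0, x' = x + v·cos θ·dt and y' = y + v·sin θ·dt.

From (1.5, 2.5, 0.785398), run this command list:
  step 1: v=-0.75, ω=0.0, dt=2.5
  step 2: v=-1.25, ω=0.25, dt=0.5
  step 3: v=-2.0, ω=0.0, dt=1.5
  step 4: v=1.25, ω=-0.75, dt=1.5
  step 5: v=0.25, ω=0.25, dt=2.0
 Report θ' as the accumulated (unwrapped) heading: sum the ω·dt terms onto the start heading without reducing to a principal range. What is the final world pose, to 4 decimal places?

step 1: θ'=0.7854 (straight) → pose (0.1742, 1.1742, 0.7854)
step 2: θ'=0.9104 (R=-5.0000) → pose (-0.2390, 0.7058, 0.9104)
step 3: θ'=0.9104 (straight) → pose (-2.0793, -1.6634, 0.9104)
step 4: θ'=-0.2146 (R=-1.6667) → pose (-0.4081, -1.0574, -0.2146)
step 5: θ'=0.2854 (R=1.0000) → pose (0.0863, -1.0399, 0.2854)

(0.0863, -1.0399, 0.2854)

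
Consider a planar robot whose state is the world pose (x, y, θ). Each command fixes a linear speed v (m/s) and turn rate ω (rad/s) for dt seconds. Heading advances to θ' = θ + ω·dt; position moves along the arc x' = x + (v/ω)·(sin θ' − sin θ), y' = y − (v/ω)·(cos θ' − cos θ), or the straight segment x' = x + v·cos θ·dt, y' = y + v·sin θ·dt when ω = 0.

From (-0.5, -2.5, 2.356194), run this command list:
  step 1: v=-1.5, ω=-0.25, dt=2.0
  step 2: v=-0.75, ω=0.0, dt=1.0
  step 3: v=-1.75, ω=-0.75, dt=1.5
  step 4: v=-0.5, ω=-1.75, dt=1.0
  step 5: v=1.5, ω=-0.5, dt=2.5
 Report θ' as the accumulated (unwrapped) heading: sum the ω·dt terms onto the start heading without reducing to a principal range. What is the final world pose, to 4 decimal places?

step 1: θ'=1.8562 (R=6.0000) → pose (1.0147, -5.0534, 1.8562)
step 2: θ'=1.8562 (straight) → pose (1.2258, -5.7731, 1.8562)
step 3: θ'=0.7312 (R=2.3333) → pose (0.5450, -8.1669, 0.7312)
step 4: θ'=-1.0188 (R=0.2857) → pose (0.1109, -8.1040, -1.0188)
step 5: θ'=-2.2688 (R=-3.0000) → pose (-0.1452, -11.6052, -2.2688)

(-0.1452, -11.6052, -2.2688)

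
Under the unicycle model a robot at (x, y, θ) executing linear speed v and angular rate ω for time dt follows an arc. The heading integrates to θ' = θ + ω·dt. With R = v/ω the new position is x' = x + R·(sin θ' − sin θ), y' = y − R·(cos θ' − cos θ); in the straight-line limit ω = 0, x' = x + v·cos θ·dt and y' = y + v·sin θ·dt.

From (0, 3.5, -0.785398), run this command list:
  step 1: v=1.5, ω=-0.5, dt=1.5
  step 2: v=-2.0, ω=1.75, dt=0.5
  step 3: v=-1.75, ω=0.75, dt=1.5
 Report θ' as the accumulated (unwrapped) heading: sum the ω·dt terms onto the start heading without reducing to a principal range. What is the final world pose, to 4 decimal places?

step 1: θ'=-1.5354 (R=-3.0000) → pose (0.8768, 1.4849, -1.5354)
step 2: θ'=-0.6604 (R=-1.1429) → pose (0.4357, 2.3470, -0.6604)
step 3: θ'=0.4646 (R=-2.3333) → pose (-2.0411, 2.5902, 0.4646)

(-2.0411, 2.5902, 0.4646)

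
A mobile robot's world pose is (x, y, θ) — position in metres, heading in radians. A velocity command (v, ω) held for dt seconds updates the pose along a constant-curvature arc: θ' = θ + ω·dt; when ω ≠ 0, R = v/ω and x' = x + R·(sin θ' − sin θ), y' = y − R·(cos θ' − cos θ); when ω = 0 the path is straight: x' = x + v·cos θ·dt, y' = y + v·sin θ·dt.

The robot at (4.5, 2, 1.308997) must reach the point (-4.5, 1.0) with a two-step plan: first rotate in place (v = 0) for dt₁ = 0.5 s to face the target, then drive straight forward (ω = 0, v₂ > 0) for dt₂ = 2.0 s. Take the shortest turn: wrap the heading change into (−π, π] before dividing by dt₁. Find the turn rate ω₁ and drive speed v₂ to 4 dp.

ω₁ = 3.8865, v₂ = 4.5277

heading to target = atan2(1−2, -4.5−4.5) = -3.0309
Δθ = wrap(-3.0309 − 1.3090) = 1.9433; ω₁ = Δθ/dt₁ = 3.8865
distance = √((-4.5−4.5)² + (1−2)²) = 9.0554; v₂ = distance/dt₂ = 4.5277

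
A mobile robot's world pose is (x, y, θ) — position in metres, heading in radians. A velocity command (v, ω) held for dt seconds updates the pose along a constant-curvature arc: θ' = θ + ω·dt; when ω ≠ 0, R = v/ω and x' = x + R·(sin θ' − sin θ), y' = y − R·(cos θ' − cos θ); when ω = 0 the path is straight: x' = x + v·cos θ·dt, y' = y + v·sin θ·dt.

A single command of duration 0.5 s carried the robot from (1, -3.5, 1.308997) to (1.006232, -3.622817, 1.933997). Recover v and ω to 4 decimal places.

Δθ = 1.933997 − 1.308997 = 0.625000
ω = Δθ/dt = 0.625000/0.5 = 1.2500
R = −Δy/(cos θ' − cos θ) = -0.2000
v = R·ω = -0.2000·1.2500 = -0.2500

v = -0.2500, ω = 1.2500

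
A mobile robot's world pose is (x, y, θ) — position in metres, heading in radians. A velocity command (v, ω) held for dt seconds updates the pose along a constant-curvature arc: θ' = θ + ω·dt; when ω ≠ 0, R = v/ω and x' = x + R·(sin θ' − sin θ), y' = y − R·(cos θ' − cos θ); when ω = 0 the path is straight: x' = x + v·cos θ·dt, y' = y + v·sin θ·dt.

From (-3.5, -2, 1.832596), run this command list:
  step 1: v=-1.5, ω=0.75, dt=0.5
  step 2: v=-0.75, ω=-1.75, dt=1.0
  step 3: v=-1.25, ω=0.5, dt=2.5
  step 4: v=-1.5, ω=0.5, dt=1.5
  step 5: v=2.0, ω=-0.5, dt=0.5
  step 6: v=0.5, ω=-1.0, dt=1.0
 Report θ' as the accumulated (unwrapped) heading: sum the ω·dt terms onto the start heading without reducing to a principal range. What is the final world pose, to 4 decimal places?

step 1: θ'=2.2076 (R=-2.0000) → pose (-3.1762, -2.6716, 2.2076)
step 2: θ'=0.4576 (R=0.4286) → pose (-3.3314, -3.3109, 0.4576)
step 3: θ'=1.7076 (R=-2.5000) → pose (-4.7035, -5.8947, 1.7076)
step 4: θ'=2.4576 (R=-3.0000) → pose (-3.6273, -7.8107, 2.4576)
step 5: θ'=2.2076 (R=-4.0000) → pose (-4.3157, -7.0890, 2.2076)
step 6: θ'=1.2076 (R=-0.5000) → pose (-4.3811, -6.6140, 1.2076)

(-4.3811, -6.6140, 1.2076)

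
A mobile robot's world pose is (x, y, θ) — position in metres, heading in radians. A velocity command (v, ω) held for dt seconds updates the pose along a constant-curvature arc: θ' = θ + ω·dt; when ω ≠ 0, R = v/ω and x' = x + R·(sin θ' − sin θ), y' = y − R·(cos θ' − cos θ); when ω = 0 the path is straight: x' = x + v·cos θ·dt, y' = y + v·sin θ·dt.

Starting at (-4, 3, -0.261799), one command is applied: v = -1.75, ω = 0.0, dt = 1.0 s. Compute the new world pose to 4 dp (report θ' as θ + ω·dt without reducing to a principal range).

θ' = -0.2618 + 0.0·1.0 = -0.2618
ω = 0 → straight: x' = -4 + -1.75·cos(-0.2618)·1.0 = -5.6904
y' = 3 + -1.75·sin(-0.2618)·1.0 = 3.4529

(-5.6904, 3.4529, -0.2618)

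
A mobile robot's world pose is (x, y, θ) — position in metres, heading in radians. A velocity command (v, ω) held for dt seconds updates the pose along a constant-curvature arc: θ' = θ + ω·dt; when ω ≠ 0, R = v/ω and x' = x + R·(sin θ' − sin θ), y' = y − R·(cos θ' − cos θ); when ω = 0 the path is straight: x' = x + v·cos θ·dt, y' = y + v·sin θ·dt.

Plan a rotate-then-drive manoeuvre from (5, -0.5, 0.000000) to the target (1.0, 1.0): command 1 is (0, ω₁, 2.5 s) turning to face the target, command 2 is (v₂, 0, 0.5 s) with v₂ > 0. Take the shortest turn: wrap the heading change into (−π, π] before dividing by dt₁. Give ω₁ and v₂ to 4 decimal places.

heading to target = atan2(1−-0.5, 1−5) = 2.7828
Δθ = wrap(2.7828 − 0.0000) = 2.7828; ω₁ = Δθ/dt₁ = 1.1131
distance = √((1−5)² + (1−-0.5)²) = 4.2720; v₂ = distance/dt₂ = 8.5440

ω₁ = 1.1131, v₂ = 8.5440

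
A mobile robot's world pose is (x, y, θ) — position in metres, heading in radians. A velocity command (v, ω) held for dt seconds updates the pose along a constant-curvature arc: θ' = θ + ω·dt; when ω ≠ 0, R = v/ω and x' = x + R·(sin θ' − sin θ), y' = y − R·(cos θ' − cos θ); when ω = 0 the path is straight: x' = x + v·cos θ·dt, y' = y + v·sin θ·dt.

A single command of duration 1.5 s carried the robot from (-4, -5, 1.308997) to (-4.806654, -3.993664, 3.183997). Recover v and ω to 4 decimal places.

v = 1.0000, ω = 1.2500

Δθ = 3.183997 − 1.308997 = 1.875000
ω = Δθ/dt = 1.875000/1.5 = 1.2500
R = −Δy/(cos θ' − cos θ) = 0.8000
v = R·ω = 0.8000·1.2500 = 1.0000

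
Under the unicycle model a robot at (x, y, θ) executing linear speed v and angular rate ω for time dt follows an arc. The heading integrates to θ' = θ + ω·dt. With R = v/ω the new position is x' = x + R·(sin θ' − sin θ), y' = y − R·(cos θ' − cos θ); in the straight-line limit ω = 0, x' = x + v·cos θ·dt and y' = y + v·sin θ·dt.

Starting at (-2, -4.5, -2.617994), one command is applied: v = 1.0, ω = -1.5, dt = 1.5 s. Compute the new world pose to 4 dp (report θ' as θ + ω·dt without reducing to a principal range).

θ' = -2.6180 + -1.5·1.5 = -4.8680
R = v/ω = 1.0/-1.5 = -0.6667
x' = -2 + -0.6667·(sin -4.8680 − sin -2.6180) = -2.9919
y' = -4.5 − -0.6667·(cos -4.8680 − cos -2.6180) = -3.8193

(-2.9919, -3.8193, -4.8680)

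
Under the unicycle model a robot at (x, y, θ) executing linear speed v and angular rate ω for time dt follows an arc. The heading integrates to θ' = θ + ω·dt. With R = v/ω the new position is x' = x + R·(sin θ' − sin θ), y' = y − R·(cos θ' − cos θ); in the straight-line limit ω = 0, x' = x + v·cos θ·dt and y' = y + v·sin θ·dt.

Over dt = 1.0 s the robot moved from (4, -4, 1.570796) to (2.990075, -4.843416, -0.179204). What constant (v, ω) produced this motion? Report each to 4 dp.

Δθ = -0.179204 − 1.570796 = -1.750000
ω = Δθ/dt = -1.750000/1.0 = -1.7500
R = Δx/(sin θ' − sin θ) = 0.8571
v = R·ω = 0.8571·-1.7500 = -1.5000

v = -1.5000, ω = -1.7500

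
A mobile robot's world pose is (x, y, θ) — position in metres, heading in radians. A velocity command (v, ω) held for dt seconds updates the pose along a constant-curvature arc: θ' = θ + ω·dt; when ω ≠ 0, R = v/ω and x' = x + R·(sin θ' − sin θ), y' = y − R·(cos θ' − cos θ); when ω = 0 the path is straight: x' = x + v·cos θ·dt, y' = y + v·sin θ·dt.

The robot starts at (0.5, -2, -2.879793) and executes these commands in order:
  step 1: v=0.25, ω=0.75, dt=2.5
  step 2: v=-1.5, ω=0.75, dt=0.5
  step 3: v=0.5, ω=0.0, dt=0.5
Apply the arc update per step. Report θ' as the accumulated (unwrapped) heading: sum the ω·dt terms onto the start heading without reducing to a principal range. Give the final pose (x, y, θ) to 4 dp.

(-0.0032, -2.1042, -0.6298)

step 1: θ'=-1.0048 (R=0.3333) → pose (0.3049, -2.5007, -1.0048)
step 2: θ'=-0.6298 (R=-2.0000) → pose (-0.2052, -1.9570, -0.6298)
step 3: θ'=-0.6298 (straight) → pose (-0.0032, -2.1042, -0.6298)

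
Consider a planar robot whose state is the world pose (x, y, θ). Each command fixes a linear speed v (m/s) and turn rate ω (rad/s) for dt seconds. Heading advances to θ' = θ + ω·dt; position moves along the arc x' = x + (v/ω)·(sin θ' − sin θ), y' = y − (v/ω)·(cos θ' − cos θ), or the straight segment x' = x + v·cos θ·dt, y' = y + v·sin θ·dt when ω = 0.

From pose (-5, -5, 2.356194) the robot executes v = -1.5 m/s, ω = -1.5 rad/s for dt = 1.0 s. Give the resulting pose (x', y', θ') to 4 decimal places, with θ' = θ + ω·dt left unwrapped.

θ' = 2.3562 + -1.5·1.0 = 0.8562
R = v/ω = -1.5/-1.5 = 1.0000
x' = -5 + 1.0000·(sin 0.8562 − sin 2.3562) = -4.9518
y' = -5 − 1.0000·(cos 0.8562 − cos 2.3562) = -6.3624

(-4.9518, -6.3624, 0.8562)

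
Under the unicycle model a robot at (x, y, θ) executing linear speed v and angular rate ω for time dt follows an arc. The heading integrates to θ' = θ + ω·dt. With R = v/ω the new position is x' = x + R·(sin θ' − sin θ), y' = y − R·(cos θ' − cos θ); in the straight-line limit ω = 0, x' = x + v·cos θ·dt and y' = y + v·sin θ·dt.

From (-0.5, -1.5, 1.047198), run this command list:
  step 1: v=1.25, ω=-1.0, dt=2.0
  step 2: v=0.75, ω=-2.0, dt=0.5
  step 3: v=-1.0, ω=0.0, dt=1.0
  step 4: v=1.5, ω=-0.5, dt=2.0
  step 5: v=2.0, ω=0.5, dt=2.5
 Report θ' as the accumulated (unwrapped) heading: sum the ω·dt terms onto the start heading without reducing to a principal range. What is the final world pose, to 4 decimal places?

(-3.4188, -6.0607, -1.7028)

step 1: θ'=-0.9528 (R=-1.2500) → pose (1.6013, -1.4007, -0.9528)
step 2: θ'=-1.9528 (R=-0.3750) → pose (1.6437, -1.7578, -1.9528)
step 3: θ'=-1.9528 (straight) → pose (2.0164, -0.8299, -1.9528)
step 4: θ'=-2.9528 (R=-3.0000) → pose (-0.2043, -2.6582, -2.9528)
step 5: θ'=-1.7028 (R=4.0000) → pose (-3.4188, -6.0607, -1.7028)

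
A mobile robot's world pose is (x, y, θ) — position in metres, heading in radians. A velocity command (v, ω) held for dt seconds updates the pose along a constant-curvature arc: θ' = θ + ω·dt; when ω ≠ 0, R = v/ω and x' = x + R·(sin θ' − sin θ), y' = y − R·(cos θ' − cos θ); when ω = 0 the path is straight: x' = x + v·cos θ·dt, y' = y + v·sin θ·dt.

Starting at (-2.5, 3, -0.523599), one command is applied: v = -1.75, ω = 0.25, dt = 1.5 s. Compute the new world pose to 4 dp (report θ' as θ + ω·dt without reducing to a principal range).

(-4.9636, 3.8607, -0.1486)

θ' = -0.5236 + 0.25·1.5 = -0.1486
R = v/ω = -1.75/0.25 = -7.0000
x' = -2.5 + -7.0000·(sin -0.1486 − sin -0.5236) = -4.9636
y' = 3 − -7.0000·(cos -0.1486 − cos -0.5236) = 3.8607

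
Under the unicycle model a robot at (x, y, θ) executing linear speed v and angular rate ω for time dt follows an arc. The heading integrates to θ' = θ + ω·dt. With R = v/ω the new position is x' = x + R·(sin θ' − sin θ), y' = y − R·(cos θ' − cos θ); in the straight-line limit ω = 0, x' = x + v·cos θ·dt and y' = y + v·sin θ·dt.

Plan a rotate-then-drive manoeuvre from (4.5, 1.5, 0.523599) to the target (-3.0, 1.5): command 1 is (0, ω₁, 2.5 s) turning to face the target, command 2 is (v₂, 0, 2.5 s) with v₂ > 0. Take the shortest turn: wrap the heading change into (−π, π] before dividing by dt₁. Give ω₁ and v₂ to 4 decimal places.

heading to target = atan2(1.5−1.5, -3−4.5) = 3.1416
Δθ = wrap(3.1416 − 0.5236) = 2.6180; ω₁ = Δθ/dt₁ = 1.0472
distance = √((-3−4.5)² + (1.5−1.5)²) = 7.5000; v₂ = distance/dt₂ = 3.0000

ω₁ = 1.0472, v₂ = 3.0000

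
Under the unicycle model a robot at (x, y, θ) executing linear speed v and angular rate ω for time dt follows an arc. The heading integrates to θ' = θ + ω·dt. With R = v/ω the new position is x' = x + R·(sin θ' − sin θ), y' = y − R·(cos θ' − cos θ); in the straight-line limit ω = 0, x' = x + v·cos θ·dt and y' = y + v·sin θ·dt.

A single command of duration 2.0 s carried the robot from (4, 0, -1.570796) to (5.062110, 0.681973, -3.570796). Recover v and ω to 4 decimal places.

v = -0.7500, ω = -1.0000

Δθ = -3.570796 − -1.570796 = -2.000000
ω = Δθ/dt = -2.000000/2.0 = -1.0000
R = Δx/(sin θ' − sin θ) = 0.7500
v = R·ω = 0.7500·-1.0000 = -0.7500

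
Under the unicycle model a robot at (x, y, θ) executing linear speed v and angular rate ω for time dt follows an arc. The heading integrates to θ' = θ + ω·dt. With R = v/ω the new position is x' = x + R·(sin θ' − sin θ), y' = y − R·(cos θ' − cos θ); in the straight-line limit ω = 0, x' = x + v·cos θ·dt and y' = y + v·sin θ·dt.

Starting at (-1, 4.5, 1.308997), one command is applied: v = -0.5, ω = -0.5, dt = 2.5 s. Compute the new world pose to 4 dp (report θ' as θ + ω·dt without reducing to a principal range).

θ' = 1.3090 + -0.5·2.5 = 0.0590
R = v/ω = -0.5/-0.5 = 1.0000
x' = -1 + 1.0000·(sin 0.0590 − sin 1.3090) = -1.9070
y' = 4.5 − 1.0000·(cos 0.0590 − cos 1.3090) = 3.7606

(-1.9070, 3.7606, 0.0590)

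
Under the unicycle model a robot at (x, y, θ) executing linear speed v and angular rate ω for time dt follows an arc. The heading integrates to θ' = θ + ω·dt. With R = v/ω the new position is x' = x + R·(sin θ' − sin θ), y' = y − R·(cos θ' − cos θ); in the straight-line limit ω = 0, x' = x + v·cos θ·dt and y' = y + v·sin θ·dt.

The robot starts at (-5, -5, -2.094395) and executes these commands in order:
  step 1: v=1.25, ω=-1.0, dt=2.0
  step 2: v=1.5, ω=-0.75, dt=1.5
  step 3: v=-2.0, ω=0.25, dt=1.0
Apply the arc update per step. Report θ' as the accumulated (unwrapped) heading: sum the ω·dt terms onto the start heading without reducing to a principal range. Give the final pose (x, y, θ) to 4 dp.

step 1: θ'=-4.0944 (R=-1.2500) → pose (-7.1013, -5.0993, -4.0944)
step 2: θ'=-5.2194 (R=-2.0000) → pose (-7.2197, -2.9693, -5.2194)
step 3: θ'=-4.9694 (R=-8.0000) → pose (-7.9633, -4.8203, -4.9694)

(-7.9633, -4.8203, -4.9694)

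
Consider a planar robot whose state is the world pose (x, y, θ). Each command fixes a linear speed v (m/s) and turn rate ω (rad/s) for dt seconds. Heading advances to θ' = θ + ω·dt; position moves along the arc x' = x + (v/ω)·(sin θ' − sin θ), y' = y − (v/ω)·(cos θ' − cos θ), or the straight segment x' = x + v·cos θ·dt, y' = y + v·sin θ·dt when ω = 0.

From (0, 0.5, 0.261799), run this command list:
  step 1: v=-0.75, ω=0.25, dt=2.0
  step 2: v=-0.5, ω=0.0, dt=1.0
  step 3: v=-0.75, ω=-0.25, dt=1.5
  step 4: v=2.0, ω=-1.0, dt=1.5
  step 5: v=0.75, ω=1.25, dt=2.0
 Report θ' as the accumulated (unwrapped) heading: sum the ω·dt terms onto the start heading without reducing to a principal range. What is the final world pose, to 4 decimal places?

(1.0818, -1.9930, 1.3868)

step 1: θ'=0.7618 (R=-3.0000) → pose (-1.2942, -0.2270, 0.7618)
step 2: θ'=0.7618 (straight) → pose (-1.6560, -0.5721, 0.7618)
step 3: θ'=0.3868 (R=3.0000) → pose (-2.5950, -1.1797, 0.3868)
step 4: θ'=-1.1132 (R=-2.0000) → pose (-0.0463, -2.1483, -1.1132)
step 5: θ'=1.3868 (R=0.6000) → pose (1.0818, -1.9930, 1.3868)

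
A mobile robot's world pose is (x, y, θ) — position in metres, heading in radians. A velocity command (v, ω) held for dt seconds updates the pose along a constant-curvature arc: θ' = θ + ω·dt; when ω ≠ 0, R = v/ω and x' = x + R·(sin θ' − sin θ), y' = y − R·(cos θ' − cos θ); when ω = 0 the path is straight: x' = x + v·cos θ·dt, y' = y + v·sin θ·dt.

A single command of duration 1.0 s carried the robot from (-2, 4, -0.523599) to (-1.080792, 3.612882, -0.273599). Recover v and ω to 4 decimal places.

v = 1.0000, ω = 0.2500

Δθ = -0.273599 − -0.523599 = 0.250000
ω = Δθ/dt = 0.250000/1.0 = 0.2500
R = Δx/(sin θ' − sin θ) = 4.0000
v = R·ω = 4.0000·0.2500 = 1.0000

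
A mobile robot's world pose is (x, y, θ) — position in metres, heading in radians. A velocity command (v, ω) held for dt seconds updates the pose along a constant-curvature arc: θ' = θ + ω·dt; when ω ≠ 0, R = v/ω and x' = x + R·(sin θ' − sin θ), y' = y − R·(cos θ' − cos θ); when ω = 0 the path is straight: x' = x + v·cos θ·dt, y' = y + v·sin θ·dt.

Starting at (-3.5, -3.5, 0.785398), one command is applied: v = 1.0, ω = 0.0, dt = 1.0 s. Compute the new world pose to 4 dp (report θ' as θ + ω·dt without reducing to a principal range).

θ' = 0.7854 + 0.0·1.0 = 0.7854
ω = 0 → straight: x' = -3.5 + 1.0·cos(0.7854)·1.0 = -2.7929
y' = -3.5 + 1.0·sin(0.7854)·1.0 = -2.7929

(-2.7929, -2.7929, 0.7854)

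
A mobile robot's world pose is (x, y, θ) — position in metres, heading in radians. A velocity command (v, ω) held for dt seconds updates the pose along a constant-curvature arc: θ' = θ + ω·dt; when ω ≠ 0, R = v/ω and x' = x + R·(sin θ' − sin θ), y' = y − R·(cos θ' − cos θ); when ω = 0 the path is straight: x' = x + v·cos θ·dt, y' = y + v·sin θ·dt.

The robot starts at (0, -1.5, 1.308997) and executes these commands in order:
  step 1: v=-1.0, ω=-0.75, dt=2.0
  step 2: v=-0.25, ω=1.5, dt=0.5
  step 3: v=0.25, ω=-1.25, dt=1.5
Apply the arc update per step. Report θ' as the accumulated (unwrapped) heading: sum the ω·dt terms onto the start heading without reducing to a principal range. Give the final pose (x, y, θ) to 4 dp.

(-1.3614, -2.6055, -1.3160)

step 1: θ'=-0.1910 (R=1.3333) → pose (-1.5410, -2.4640, -0.1910)
step 2: θ'=0.5590 (R=-0.1667) → pose (-1.6611, -2.4863, 0.5590)
step 3: θ'=-1.3160 (R=-0.2000) → pose (-1.3614, -2.6055, -1.3160)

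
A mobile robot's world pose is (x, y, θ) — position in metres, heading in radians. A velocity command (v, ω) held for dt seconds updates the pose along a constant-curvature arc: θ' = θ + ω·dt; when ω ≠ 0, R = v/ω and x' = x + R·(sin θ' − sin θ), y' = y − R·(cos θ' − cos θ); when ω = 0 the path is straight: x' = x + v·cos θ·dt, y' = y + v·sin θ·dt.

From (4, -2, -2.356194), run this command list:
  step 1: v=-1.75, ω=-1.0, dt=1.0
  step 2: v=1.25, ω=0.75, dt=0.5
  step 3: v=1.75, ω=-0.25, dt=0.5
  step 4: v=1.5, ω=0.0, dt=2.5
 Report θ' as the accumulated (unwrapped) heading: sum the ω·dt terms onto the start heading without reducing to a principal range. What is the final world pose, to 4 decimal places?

step 1: θ'=-3.3562 (R=1.7500) → pose (5.6101, -1.5276, -3.3562)
step 2: θ'=-2.9812 (R=1.6667) → pose (4.9890, -1.5107, -2.9812)
step 3: θ'=-3.1062 (R=-7.0000) → pose (4.1188, -1.5962, -3.1062)
step 4: θ'=-3.1062 (straight) → pose (0.3711, -1.7289, -3.1062)

(0.3711, -1.7289, -3.1062)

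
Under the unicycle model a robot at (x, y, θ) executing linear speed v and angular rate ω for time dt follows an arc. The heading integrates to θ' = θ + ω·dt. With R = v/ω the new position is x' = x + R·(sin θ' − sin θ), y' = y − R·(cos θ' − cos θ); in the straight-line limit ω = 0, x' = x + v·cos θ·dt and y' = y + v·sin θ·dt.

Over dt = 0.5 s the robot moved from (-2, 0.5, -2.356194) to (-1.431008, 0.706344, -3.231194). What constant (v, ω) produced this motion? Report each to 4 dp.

v = -1.2500, ω = -1.7500

Δθ = -3.231194 − -2.356194 = -0.875000
ω = Δθ/dt = -0.875000/0.5 = -1.7500
R = Δx/(sin θ' − sin θ) = 0.7143
v = R·ω = 0.7143·-1.7500 = -1.2500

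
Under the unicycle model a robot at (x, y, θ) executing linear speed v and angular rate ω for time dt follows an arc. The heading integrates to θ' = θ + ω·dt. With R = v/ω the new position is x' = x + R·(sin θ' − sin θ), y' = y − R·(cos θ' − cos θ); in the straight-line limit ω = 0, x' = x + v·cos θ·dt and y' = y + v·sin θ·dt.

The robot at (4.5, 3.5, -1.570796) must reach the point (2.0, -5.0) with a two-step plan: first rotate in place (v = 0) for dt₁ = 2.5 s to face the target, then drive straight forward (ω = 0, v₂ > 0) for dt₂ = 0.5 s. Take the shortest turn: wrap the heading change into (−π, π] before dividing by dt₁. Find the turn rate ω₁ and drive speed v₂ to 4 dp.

ω₁ = -0.1144, v₂ = 17.7200

heading to target = atan2(-5−3.5, 2−4.5) = -1.8568
Δθ = wrap(-1.8568 − -1.5708) = -0.2861; ω₁ = Δθ/dt₁ = -0.1144
distance = √((2−4.5)² + (-5−3.5)²) = 8.8600; v₂ = distance/dt₂ = 17.7200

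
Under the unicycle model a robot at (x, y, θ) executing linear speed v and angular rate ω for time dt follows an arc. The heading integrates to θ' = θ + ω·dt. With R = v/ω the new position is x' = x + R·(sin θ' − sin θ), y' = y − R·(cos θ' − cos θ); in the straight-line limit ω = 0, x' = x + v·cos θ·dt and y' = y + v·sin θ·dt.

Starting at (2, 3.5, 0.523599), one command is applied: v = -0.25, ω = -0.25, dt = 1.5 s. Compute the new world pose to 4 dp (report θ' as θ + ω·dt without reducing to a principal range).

θ' = 0.5236 + -0.25·1.5 = 0.1486
R = v/ω = -0.25/-0.25 = 1.0000
x' = 2 + 1.0000·(sin 0.1486 − sin 0.5236) = 1.6481
y' = 3.5 − 1.0000·(cos 0.1486 − cos 0.5236) = 3.3770

(1.6481, 3.3770, 0.1486)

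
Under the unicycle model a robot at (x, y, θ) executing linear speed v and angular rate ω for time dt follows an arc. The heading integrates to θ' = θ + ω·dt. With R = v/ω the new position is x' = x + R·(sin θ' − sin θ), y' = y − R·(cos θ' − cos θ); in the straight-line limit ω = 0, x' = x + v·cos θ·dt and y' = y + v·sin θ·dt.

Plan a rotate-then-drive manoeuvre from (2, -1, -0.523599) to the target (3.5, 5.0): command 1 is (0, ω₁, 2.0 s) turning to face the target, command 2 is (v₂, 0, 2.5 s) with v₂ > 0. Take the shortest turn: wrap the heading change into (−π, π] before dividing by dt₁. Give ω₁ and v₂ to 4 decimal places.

heading to target = atan2(5−-1, 3.5−2) = 1.3258
Δθ = wrap(1.3258 − -0.5236) = 1.8494; ω₁ = Δθ/dt₁ = 0.9247
distance = √((3.5−2)² + (5−-1)²) = 6.1847; v₂ = distance/dt₂ = 2.4739

ω₁ = 0.9247, v₂ = 2.4739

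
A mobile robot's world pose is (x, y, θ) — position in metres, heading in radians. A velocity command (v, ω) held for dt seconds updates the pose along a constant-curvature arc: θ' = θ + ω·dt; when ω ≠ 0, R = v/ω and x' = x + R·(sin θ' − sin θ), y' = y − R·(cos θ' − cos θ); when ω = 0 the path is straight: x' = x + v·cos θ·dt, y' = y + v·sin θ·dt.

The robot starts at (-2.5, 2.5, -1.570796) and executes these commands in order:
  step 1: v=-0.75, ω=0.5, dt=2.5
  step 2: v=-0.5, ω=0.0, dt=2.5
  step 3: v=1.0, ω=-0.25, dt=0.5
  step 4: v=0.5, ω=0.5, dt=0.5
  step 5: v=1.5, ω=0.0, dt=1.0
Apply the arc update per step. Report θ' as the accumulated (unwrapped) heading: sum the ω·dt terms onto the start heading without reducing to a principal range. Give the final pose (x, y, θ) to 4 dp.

step 1: θ'=-0.3208 (R=-1.5000) → pose (-3.5270, 3.9235, -0.3208)
step 2: θ'=-0.3208 (straight) → pose (-4.7132, 4.3176, -0.3208)
step 3: θ'=-0.4458 (R=-4.0000) → pose (-4.2498, 4.1308, -0.4458)
step 4: θ'=-0.1958 (R=1.0000) → pose (-4.0132, 4.0521, -0.1958)
step 5: θ'=-0.1958 (straight) → pose (-2.5419, 3.7603, -0.1958)

(-2.5419, 3.7603, -0.1958)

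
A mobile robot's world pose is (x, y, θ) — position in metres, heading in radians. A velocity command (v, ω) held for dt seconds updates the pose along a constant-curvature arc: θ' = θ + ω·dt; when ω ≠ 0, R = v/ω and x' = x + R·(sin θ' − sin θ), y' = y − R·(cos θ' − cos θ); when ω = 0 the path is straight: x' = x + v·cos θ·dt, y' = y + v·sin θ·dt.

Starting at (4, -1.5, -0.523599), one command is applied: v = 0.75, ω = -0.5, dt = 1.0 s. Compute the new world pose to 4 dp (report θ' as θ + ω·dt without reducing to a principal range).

θ' = -0.5236 + -0.5·1.0 = -1.0236
R = v/ω = 0.75/-0.5 = -1.5000
x' = 4 + -1.5000·(sin -1.0236 − sin -0.5236) = 4.5310
y' = -1.5 − -1.5000·(cos -1.0236 − cos -0.5236) = -2.0186

(4.5310, -2.0186, -1.0236)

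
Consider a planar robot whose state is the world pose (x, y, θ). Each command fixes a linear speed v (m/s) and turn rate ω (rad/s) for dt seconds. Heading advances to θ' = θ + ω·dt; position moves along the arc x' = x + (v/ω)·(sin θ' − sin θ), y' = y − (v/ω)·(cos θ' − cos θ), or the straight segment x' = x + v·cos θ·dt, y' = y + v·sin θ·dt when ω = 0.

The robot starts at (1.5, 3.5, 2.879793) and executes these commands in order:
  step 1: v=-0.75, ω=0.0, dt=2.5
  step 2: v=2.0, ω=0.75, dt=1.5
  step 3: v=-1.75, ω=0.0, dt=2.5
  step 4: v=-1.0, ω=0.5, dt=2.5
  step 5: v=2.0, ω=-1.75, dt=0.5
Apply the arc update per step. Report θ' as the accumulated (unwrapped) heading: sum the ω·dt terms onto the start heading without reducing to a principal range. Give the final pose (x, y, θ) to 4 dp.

step 1: θ'=2.8798 (straight) → pose (3.3111, 3.0147, 2.8798)
step 2: θ'=4.0048 (R=2.6667) → pose (0.5945, 2.1723, 4.0048)
step 3: θ'=4.0048 (straight) → pose (3.4382, 5.4969, 4.0048)
step 4: θ'=5.2548 (R=-2.0000) → pose (3.6313, 7.8294, 5.2548)
step 5: θ'=4.3798 (R=-1.1429) → pose (3.7327, 6.8663, 4.3798)

(3.7327, 6.8663, 4.3798)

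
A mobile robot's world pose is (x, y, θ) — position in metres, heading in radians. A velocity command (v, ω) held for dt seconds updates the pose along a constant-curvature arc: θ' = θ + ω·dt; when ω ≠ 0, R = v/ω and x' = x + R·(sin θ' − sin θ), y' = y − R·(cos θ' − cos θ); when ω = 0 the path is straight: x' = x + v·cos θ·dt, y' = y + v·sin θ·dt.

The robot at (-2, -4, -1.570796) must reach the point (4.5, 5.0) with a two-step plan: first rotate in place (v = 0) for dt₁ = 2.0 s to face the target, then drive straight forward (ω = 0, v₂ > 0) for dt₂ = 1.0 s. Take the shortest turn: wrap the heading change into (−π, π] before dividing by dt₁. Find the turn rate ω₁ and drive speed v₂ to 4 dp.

ω₁ = 1.2581, v₂ = 11.1018

heading to target = atan2(5−-4, 4.5−-2) = 0.9453
Δθ = wrap(0.9453 − -1.5708) = 2.5161; ω₁ = Δθ/dt₁ = 1.2581
distance = √((4.5−-2)² + (5−-4)²) = 11.1018; v₂ = distance/dt₂ = 11.1018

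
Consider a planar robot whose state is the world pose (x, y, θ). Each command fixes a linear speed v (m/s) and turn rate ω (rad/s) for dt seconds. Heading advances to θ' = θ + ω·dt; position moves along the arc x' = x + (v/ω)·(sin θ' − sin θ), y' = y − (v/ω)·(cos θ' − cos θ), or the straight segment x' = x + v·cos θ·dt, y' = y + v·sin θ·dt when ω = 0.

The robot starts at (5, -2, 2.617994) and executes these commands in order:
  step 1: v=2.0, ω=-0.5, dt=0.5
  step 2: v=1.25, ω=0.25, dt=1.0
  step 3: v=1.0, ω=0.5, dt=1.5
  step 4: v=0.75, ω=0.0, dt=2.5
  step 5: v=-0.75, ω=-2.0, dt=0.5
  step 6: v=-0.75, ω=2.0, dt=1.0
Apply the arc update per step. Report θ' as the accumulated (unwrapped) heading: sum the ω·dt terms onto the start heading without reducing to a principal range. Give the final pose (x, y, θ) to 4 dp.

step 1: θ'=2.3680 (R=-4.0000) → pose (4.2051, -1.3975, 2.3680)
step 2: θ'=2.6180 (R=5.0000) → pose (3.2116, -0.6444, 2.6180)
step 3: θ'=3.3680 (R=2.0000) → pose (1.7626, -0.4275, 3.3680)
step 4: θ'=3.3680 (straight) → pose (-0.0645, -0.8484, 3.3680)
step 5: θ'=2.3680 (R=0.3750) → pose (0.2817, -0.9455, 2.3680)
step 6: θ'=4.3680 (R=-0.3750) → pose (0.8967, -0.8038, 4.3680)

(0.8967, -0.8038, 4.3680)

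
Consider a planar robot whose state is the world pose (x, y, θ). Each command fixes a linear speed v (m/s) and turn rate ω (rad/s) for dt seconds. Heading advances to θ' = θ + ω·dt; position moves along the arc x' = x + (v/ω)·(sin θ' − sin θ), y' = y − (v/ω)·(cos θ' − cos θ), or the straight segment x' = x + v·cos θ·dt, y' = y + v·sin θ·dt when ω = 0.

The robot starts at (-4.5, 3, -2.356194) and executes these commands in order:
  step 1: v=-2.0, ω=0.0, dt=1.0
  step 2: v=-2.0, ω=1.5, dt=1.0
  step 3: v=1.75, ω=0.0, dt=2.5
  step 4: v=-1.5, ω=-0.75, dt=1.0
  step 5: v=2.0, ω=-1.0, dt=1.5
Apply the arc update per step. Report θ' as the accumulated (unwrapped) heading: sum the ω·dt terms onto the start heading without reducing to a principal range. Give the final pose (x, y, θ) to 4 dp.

step 1: θ'=-2.3562 (straight) → pose (-3.0858, 4.4142, -2.3562)
step 2: θ'=-0.8562 (R=-1.3333) → pose (-3.0215, 6.2308, -0.8562)
step 3: θ'=-0.8562 (straight) → pose (-0.1544, 2.9261, -0.8562)
step 4: θ'=-1.6062 (R=2.0000) → pose (-0.6425, 4.3075, -1.6062)
step 5: θ'=-3.1062 (R=-2.0000) → pose (-2.5704, 2.3796, -3.1062)

(-2.5704, 2.3796, -3.1062)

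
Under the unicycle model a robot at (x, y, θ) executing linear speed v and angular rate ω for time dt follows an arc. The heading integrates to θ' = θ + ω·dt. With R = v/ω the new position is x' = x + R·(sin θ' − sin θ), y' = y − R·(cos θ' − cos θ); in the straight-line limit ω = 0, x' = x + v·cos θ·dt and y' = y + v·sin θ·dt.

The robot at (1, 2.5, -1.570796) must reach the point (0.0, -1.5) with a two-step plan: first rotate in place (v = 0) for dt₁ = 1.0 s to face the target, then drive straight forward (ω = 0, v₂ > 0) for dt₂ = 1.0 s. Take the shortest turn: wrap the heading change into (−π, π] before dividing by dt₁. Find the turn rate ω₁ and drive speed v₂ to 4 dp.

heading to target = atan2(-1.5−2.5, 0−1) = -1.8158
Δθ = wrap(-1.8158 − -1.5708) = -0.2450; ω₁ = Δθ/dt₁ = -0.2450
distance = √((0−1)² + (-1.5−2.5)²) = 4.1231; v₂ = distance/dt₂ = 4.1231

ω₁ = -0.2450, v₂ = 4.1231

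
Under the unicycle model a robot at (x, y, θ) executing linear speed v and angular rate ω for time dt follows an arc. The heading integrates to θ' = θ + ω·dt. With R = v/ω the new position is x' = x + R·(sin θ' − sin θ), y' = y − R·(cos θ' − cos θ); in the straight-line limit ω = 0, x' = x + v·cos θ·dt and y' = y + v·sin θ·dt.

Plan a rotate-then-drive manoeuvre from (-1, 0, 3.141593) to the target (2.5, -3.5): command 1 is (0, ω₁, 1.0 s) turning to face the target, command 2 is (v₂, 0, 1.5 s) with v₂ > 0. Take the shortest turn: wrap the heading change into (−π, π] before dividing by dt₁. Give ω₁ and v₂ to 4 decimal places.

ω₁ = 2.3562, v₂ = 3.2998

heading to target = atan2(-3.5−0, 2.5−-1) = -0.7854
Δθ = wrap(-0.7854 − 3.1416) = 2.3562; ω₁ = Δθ/dt₁ = 2.3562
distance = √((2.5−-1)² + (-3.5−0)²) = 4.9497; v₂ = distance/dt₂ = 3.2998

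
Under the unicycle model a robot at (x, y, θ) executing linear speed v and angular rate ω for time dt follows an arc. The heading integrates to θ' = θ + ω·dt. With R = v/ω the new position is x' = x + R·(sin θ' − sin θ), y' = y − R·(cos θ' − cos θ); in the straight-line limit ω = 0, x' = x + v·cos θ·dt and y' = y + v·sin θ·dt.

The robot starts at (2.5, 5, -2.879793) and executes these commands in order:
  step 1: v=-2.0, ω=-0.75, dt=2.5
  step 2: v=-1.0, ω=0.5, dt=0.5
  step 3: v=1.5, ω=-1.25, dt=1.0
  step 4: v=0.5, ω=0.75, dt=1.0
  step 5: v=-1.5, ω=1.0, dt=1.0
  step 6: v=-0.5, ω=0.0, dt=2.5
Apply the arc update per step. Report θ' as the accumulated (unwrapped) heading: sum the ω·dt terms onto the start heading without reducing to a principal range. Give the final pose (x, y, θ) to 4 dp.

(7.8761, 1.1241, -4.0048)

step 1: θ'=-4.7548 (R=2.6667) → pose (5.8545, 2.3112, -4.7548)
step 2: θ'=-4.5048 (R=-2.0000) → pose (5.8956, 1.8142, -4.5048)
step 3: θ'=-5.7548 (R=-1.2000) → pose (6.4649, 3.0978, -5.7548)
step 4: θ'=-5.0048 (R=0.6667) → pose (6.7671, 3.4814, -5.0048)
step 5: θ'=-4.0048 (R=-1.5000) → pose (7.0636, 2.0740, -4.0048)
step 6: θ'=-4.0048 (straight) → pose (7.8761, 1.1241, -4.0048)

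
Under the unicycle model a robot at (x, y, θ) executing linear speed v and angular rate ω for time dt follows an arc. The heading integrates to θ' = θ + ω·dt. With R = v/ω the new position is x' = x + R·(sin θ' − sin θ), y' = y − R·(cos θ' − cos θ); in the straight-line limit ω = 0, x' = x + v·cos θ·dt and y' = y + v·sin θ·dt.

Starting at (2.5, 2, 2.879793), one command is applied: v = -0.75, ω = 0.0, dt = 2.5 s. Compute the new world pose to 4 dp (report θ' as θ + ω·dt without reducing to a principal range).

(4.3111, 1.5147, 2.8798)

θ' = 2.8798 + 0.0·2.5 = 2.8798
ω = 0 → straight: x' = 2.5 + -0.75·cos(2.8798)·2.5 = 4.3111
y' = 2 + -0.75·sin(2.8798)·2.5 = 1.5147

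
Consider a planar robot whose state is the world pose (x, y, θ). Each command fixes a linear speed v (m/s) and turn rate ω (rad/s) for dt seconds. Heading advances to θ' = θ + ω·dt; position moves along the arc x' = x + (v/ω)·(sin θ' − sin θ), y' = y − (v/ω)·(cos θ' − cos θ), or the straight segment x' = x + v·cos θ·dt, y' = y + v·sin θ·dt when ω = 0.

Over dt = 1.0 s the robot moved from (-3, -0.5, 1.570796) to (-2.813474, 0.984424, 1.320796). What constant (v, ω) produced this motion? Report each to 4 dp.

Δθ = 1.320796 − 1.570796 = -0.250000
ω = Δθ/dt = -0.250000/1.0 = -0.2500
R = −Δy/(cos θ' − cos θ) = -6.0000
v = R·ω = -6.0000·-0.2500 = 1.5000

v = 1.5000, ω = -0.2500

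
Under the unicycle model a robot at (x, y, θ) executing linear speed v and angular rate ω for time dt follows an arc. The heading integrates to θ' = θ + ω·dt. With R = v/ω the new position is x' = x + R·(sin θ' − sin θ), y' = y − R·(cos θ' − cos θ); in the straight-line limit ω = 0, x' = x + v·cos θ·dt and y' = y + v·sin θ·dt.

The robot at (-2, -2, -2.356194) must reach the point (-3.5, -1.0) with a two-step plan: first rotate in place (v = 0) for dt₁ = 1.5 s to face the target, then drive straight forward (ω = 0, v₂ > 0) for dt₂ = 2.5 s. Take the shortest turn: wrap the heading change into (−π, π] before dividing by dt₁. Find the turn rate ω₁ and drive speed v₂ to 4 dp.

ω₁ = -0.9156, v₂ = 0.7211

heading to target = atan2(-1−-2, -3.5−-2) = 2.5536
Δθ = wrap(2.5536 − -2.3562) = -1.3734; ω₁ = Δθ/dt₁ = -0.9156
distance = √((-3.5−-2)² + (-1−-2)²) = 1.8028; v₂ = distance/dt₂ = 0.7211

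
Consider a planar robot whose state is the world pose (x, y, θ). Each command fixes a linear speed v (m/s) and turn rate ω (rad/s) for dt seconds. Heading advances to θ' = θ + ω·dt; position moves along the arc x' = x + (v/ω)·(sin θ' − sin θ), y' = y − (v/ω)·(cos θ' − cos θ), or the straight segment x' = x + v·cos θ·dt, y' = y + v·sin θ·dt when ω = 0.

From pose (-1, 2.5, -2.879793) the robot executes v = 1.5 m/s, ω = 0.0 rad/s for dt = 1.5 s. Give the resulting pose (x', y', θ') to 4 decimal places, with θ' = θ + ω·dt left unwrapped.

θ' = -2.8798 + 0.0·1.5 = -2.8798
ω = 0 → straight: x' = -1 + 1.5·cos(-2.8798)·1.5 = -3.1733
y' = 2.5 + 1.5·sin(-2.8798)·1.5 = 1.9177

(-3.1733, 1.9177, -2.8798)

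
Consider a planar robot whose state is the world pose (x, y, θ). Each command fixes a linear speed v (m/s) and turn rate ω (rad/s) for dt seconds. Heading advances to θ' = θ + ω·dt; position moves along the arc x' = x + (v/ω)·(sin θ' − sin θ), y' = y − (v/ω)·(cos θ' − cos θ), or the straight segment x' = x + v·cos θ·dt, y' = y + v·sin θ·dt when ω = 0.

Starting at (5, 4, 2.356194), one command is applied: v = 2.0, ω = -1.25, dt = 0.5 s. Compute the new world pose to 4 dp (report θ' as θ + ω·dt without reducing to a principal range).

θ' = 2.3562 + -1.25·0.5 = 1.7312
R = v/ω = 2.0/-1.25 = -1.6000
x' = 5 + -1.6000·(sin 1.7312 − sin 2.3562) = 4.5519
y' = 4 − -1.6000·(cos 1.7312 − cos 2.3562) = 4.8758

(4.5519, 4.8758, 1.7312)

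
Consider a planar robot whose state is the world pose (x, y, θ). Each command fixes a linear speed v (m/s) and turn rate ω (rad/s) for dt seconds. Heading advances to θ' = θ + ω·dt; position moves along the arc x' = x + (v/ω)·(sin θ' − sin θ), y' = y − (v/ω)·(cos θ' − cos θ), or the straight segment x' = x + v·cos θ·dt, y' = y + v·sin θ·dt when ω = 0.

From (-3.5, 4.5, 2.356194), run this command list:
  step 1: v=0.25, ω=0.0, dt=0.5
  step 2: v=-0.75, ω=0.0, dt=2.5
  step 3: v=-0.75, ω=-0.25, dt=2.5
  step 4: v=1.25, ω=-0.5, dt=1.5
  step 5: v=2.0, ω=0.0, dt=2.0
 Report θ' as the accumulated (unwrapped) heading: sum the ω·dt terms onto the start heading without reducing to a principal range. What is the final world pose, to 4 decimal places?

(1.1917, 6.7344, 0.9812)

step 1: θ'=2.3562 (straight) → pose (-3.5884, 4.5884, 2.3562)
step 2: θ'=2.3562 (straight) → pose (-2.2626, 3.2626, 2.3562)
step 3: θ'=1.7312 (R=3.0000) → pose (-1.4224, 1.6204, 1.7312)
step 4: θ'=0.9812 (R=-2.5000) → pose (-1.0324, 3.4097, 0.9812)
step 5: θ'=0.9812 (straight) → pose (1.1917, 6.7344, 0.9812)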